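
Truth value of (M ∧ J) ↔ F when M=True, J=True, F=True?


M = True, J = True, F = True
Expression: (M ∧ J) ↔ F
Step 1: M ∧ J = True AND True = True
Step 2: (True) ↔ F = (True iff True) = True

True


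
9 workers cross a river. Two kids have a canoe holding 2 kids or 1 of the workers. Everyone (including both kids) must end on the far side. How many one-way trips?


Per crossing of one of the workers: kids→, one←, one of the workers→, one← = 4 trips
9 × 4 = 36, + 1 final kids→ = 37
Minimum trips = 37

37


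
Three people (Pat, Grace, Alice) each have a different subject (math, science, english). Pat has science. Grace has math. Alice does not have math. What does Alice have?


From clues:
  Grace → math
  Pat → science
By elimination, Alice gets the remaining.

english


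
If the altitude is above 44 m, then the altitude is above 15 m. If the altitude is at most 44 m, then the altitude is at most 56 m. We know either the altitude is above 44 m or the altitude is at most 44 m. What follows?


Constructive dilemma: (P → Q) ∧ (R → S), P ∨ R ⊢ Q ∨ S
Premise 1: the altitude is above 44 m → the altitude is above 15 m
Premise 2: the altitude is at most 44 m → the altitude is at most 56 m
Premise 3: the altitude is above 44 m ∨ the altitude is at most 44 m
Case 1: Assuming the altitude is above 44 m, then by Premise 1, the altitude is above 15 m.
Case 2: Assuming the altitude is at most 44 m, then by Premise 2, the altitude is at most 56 m.
Since one of the altitude is above 44 m or the altitude is at most 44 m must hold, we get the altitude is above 15 m or the altitude is at most 56 m.

The altitude is above 15 m or the altitude is at most 56 m.


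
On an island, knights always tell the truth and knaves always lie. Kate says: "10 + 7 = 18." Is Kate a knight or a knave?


Statement: "10 + 7 = 18."
Actual: 10 + 7 = 17
Claimed: 18
Statement is FALSE → Kate lies → Knave

Knave


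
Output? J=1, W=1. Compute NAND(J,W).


J AND W = 1
NOT(1) = 0

0


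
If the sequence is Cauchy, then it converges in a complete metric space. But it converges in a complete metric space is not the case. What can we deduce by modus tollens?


Modus tollens: P → Q, ¬Q ⊢ ¬P
P: the sequence is Cauchy
Q: it converges in a complete metric space
We have P → Q and Q is false.
By modus tollens, P must be false.

It is not the case that the sequence is Cauchy


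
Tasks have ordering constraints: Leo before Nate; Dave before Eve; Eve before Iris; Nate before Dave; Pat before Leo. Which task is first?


Constraints: Leo before Nate; Dave before Eve; Eve before Iris; Nate before Dave; Pat before Leo
The first task can have nothing scheduled before it, so it must never appear on the right of a 'before'.
Tasks appearing after some 'before': Nate, Eve, Iris, Dave, Leo.
The only task not in that list is Pat → it is first.

Pat


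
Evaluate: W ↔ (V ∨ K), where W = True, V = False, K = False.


W = True, V = False, K = False
Step 1: V ∨ K = False OR False = False
Step 2: W ↔ (False): true when both sides have same truth value.
Result: True ↔ False = False

False


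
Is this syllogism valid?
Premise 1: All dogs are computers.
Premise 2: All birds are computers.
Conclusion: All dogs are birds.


Premise 1: All dogs are computers.
Premise 2: All birds are computers.
Conclusion: All dogs are birds.
Fallacy: undistributed middle. computers is predicate in both.
Counterexample: dogs and birds could be disjoint subsets of computers.

Invalid


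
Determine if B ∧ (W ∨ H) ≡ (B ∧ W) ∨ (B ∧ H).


Expression 1: B ∧ (W ∨ H)
Expression 2: (B ∧ W) ∨ (B ∧ H)
Truth table (B W H | Expr1 Expr2):
  T T T |   T     T
  T T F |   T     T
  T F T |   T     T
  T F F |   F     F
  F T T |   F     F
  F T F |   F     F
  F F T |   F     F
  F F F |   F     F
All 8 rows agree, so the expressions are logically equivalent.

Yes


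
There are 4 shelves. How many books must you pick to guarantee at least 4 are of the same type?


Pigeonhole: to guarantee k in one of n categories, need (k-1)×n + 1.
k = 4, n = 4
Minimum = (4-1) × 4 + 1 = 3 × 4 + 1

13


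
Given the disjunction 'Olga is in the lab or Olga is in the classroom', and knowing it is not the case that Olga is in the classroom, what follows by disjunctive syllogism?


Disjunctive syllogism: P ∨ Q, ¬P ⊢ Q
Disjunction: Olga is in the lab ∨ Olga is in the classroom
We know it is not the case that Olga is in the classroom.
By disjunctive syllogism, the other disjunct must be true.

Olga is in the lab


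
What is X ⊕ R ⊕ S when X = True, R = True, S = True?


X = True, R = True, S = True
Step 1: X ⊕ R = True XOR True = False
Step 2: False ⊕ S = False XOR True = True
XOR is true when an odd number of operands are true.

True


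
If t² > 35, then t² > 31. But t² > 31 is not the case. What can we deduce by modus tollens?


Modus tollens: P → Q, ¬Q ⊢ ¬P
P: t² > 35
Q: t² > 31
We have P → Q and Q is false.
By modus tollens, P must be false.

It is not the case that t² > 35


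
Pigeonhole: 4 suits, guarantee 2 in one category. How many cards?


Pigeonhole: to guarantee k in one of n categories, need (k-1)×n + 1.
k = 2, n = 4
Minimum = (2-1) × 4 + 1 = 1 × 4 + 1

5


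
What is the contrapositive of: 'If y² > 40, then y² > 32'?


Original: If y² > 40, then y² > 32
Contrapositive: If ¬Q, then ¬P
Negate Q: not (y² > 32)
Negate P: not (y² > 40)

If not (y² > 32), then not (y² > 40).


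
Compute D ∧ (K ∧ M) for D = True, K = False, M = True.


D = True, K = False, M = True
Step 1: K ∧ M = False AND True = False
Step 2: D ∧ False = True AND False = False
AND is true only when ALL operands are true.

False


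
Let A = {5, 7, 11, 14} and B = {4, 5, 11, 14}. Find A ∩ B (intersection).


A = {5, 7, 11, 14}
B = {4, 5, 11, 14}
Operation: intersection
Elements in both: 5, 11, 14

{5, 11, 14}


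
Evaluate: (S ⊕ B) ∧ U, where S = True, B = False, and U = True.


S = True, B = False, U = True
Step 1: S ⊕ B = True XOR False = True
Step 2: True ∧ U = True AND True = True
XOR true when exactly one of S,B is true; then AND with U.

True


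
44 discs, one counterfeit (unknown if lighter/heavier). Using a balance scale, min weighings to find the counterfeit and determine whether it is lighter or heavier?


Let n = 44. 88 possibilities (n discs × lighter/heavier); each weighing has 3 outcomes.
Bound for k weighings: say the first weighing puts j discs on each pan. If it tips, the 2j weighed discs remain suspects (each with a known direction) and k-1 weighings give 3^(k-1) outcomes; 3^(k-1) is odd, so 2j ≤ 3^(k-1) - 1. If it balances, the n - 2j unweighed discs remain with direction unknown: 2(n - 2j) ≤ 3^(k-1) - 1 by the same parity argument. Adding, n ≤ (3^(k-1) - 1) + (3^(k-1) - 1)/2 = (3^k - 3)/2, and the classical three-group strategy achieves this (3 discs in 2 weighings, 12 in 3, 39 in 4, 120 in 5).
So we need the smallest k with (3^k - 3)/2 ≥ 44.
k = 4: (3^4 - 3)/2 = 39 < 44 ✗
k = 5: (3^5 - 3)/2 = 120 ≥ 44 ✓

5


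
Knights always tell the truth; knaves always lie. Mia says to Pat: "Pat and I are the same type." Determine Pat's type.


Mia says: "Pat and I are the same type."
Case 1: Mia is a Knight (truth-teller)
  Statement is true → they ARE the same → Pat is also a Knight
Case 2: Mia is a Knave (liar)
  Statement is false → they are NOT the same → Pat is a Knight
In both cases, Pat is a Knight.

Knight


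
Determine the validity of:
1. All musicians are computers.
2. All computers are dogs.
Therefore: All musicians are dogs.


Premise 1: All musicians are computers.
Premise 2: All computers are dogs.
Conclusion: All musicians are dogs.
Barbara syllogism (AAA-1): All A are B, All B are C → All A are C.
Middle term (computers) distributed in premise 2.

Valid


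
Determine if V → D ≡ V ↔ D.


Expression 1: V → D
Expression 2: V ↔ D
Truth table (V D | Expr1 Expr2):
  T T |   T     T
  T F |   F     F
  F T |   T     F   ← differ
  F F |   T     T
Counterexample: V=F, D=T gives Expr1 = T but Expr2 = F, so the expressions are NOT logically equivalent.

No


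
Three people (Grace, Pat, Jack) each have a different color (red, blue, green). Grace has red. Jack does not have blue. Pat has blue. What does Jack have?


From clues:
  Pat → blue
  Grace → red
By elimination, Jack gets the remaining.

green


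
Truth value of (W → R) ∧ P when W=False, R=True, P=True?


W = False, R = True, P = True
Expression: (W → R) ∧ P
Step 1: W → R = False → True (false only if W=True, R=False) = True
Step 2: (True) ∧ P = True AND True = True

True


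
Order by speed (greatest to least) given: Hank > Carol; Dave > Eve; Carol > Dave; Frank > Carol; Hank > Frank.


Constraints: Hank > Carol; Dave > Eve; Carol > Dave; Frank > Carol; Hank > Frank
Method: at each step, the next-highest is the one remaining person who never appears on the smaller side of a constraint between remaining people.
  Step 1: remaining {Frank, Hank, Carol, Eve, Dave}; on the smaller side: {Frank, Carol, Eve, Dave} → Hank is next (Hank > Carol; Hank > Frank).
  Step 2: remaining {Frank, Carol, Eve, Dave}; on the smaller side: {Carol, Eve, Dave} → Frank is next (Frank > Carol).
  Step 3: remaining {Carol, Eve, Dave}; on the smaller side: {Eve, Dave} → Carol is next (Carol > Dave).
  Step 4: remaining {Eve, Dave}; on the smaller side: {Eve} → Dave is next (Dave > Eve).
  Step 5: only Eve remains → lowest.
Final ranking (highest to lowest):

Hank > Frank > Carol > Dave > Eve


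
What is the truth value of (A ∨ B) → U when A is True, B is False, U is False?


A = True, B = False, U = False
Step 1: A ∨ B = True OR False = True
Step 2: (True) → U: false only when antecedent=True and U=False.
Result: False

False


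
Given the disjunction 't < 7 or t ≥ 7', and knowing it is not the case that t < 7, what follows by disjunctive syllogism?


Disjunctive syllogism: P ∨ Q, ¬P ⊢ Q
Disjunction: t < 7 ∨ t ≥ 7
We know it is not the case that t < 7.
By disjunctive syllogism, the other disjunct must be true.

t ≥ 7


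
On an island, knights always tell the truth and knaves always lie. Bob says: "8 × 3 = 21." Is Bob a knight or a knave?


Statement: "8 × 3 = 21."
Actual: 8 × 3 = 24
Claimed: 21
Statement is FALSE → Bob lies → Knave

Knave


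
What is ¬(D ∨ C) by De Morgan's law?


De Morgan's law: ¬(P ∨ Q) ≡ ¬P ∧ ¬Q
¬(D ∨ C) = ¬D ∧ ¬C

¬D ∧ ¬C


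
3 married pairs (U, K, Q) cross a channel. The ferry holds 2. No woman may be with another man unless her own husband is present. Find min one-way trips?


Label couples U, K, Q (H = husband, W = wife).
Counting alone: 6 people, the ferry carries 2 and someone must bring it back, so each round trip nets at most +1 on the far side until the last crossing → at least 9 trips. The jealousy constraint makes 9 impossible; the shortest valid schedule has 11:
1. WU+WK →  (far: WU,WK; near: HU,HK,HQ,WQ)
2. WU ←       (far: WK; near: HU,HK,HQ,WU,WQ)
3. WU+WQ →  (far: WU,WK,WQ; near: HU,HK,HQ)
4. WU ←       (far: WK,WQ; near: HU,HK,HQ,WU)
5. HK+HQ →  (far: HK,WK,HQ,WQ; near: HU,WU)
6. HK+WK ←  (far: HQ,WQ; near: HU,WU,HK,WK)
7. HU+HK →  (far: HU,HK,HQ,WQ; near: WU,WK)
8. WQ ←       (far: HU,HK,HQ; near: WU,WK,WQ)
9. WU+WK →  (far: HU,WU,HK,WK,HQ; near: WQ)
10. HQ ←      (far: HU,WU,HK,WK; near: HQ,WQ)
11. HQ+WQ → (far: all six; near: empty)
In every state each wife is either with her husband or with no other man.
Minimum trips = 11

11


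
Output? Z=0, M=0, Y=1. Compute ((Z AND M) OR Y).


Z AND M = 0&0 = 0
0 OR 1 = 1

1


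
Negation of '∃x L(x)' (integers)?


Original: ∃x L(x)
Rule: ¬∀→∃, ¬∃→∀, negate predicate.
Negation: ∀x ¬L(x)

∀x ¬L(x)


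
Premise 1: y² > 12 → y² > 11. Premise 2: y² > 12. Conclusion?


Modus ponens: P → Q, P ⊢ Q
P: y² > 12
Q: y² > 11
We have P → Q and P is true.
By modus ponens, Q must be true.

y² > 11


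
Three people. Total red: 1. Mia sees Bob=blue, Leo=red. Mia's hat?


Total red = 1, seen red = 1
Own red = 1 - 1 = 0
Mia's hat is blue.

blue


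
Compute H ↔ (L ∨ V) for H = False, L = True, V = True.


H = False, L = True, V = True
Step 1: L ∨ V = True OR True = True
Step 2: H ↔ (True): true when both sides have same truth value.
Result: False ↔ True = False

False


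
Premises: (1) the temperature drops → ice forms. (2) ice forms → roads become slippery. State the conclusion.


Hypothetical syllogism: P → Q, Q → R ⊢ P → R
Premise 1: the temperature drops → ice forms
Premise 2: ice forms → roads become slippery
Chain the implications: the middle term (ice forms) links the two.
Conclusion: If the temperature drops, then roads become slippery.

If the temperature drops, then roads become slippery.


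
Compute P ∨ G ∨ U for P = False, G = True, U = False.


P = False, G = True, U = False
Step 1: P ∨ G = False OR True = True
Step 2: True ∨ U = True OR False = True
OR is true when at least one operand is true.

True


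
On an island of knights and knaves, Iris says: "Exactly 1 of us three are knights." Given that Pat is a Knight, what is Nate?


Iris claims exactly 1 knights among Iris, Pat, Nate.
Given: Pat is a Knight.

Case 1: Iris is a Knight (tells truth)
  Then exactly 1 of the three are knights.
  Counting Iris, Pat: 2 knight(s) so far. Need -1 more → impossible.
Case 2: Iris is a Knave (lies)
  Then the count is NOT 1.
  If Nate = Knave, count = 1 = 1 → claim would be true, contradicts lie.
  If Nate = Knight, count = 2 ≠ 1 → lie confirmed ✓

Nate is a Knight.

Knight


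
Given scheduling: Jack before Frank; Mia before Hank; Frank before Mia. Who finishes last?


Constraints: Jack before Frank; Mia before Hank; Frank before Mia
The last task can have nothing scheduled after it, so it must never appear on the left of a 'before'.
Tasks appearing before some other task: Jack, Mia, Frank.
The only task not in that list is Hank → it is last.

Hank


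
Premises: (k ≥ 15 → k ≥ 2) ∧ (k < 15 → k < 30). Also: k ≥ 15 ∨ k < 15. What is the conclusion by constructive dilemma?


Constructive dilemma: (P → Q) ∧ (R → S), P ∨ R ⊢ Q ∨ S
Premise 1: k ≥ 15 → k ≥ 2
Premise 2: k < 15 → k < 30
Premise 3: k ≥ 15 ∨ k < 15
Case 1: Assuming k ≥ 15, then by Premise 1, k ≥ 2.
Case 2: Assuming k < 15, then by Premise 2, k < 30.
Since one of k ≥ 15 or k < 15 must hold, we get k ≥ 2 or k < 30.

k ≥ 2 or k < 30.


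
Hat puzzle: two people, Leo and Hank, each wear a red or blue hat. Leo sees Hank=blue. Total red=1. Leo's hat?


Total red = 1, Hank = blue
Red accounted for: 0
Remaining for Leo: 1
Leo's hat is red.

red


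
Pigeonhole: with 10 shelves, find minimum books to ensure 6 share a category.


Pigeonhole: to guarantee k in one of n categories, need (k-1)×n + 1.
k = 6, n = 10
Minimum = (6-1) × 10 + 1 = 5 × 10 + 1

51


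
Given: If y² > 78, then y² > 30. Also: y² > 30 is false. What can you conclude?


Modus tollens: P → Q, ¬Q ⊢ ¬P
P: y² > 78
Q: y² > 30
We have P → Q and Q is false.
By modus tollens, P must be false.

It is not the case that y² > 78


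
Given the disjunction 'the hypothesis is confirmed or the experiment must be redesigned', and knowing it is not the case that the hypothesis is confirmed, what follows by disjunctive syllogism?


Disjunctive syllogism: P ∨ Q, ¬P ⊢ Q
Disjunction: the hypothesis is confirmed ∨ the experiment must be redesigned
We know it is not the case that the hypothesis is confirmed.
By disjunctive syllogism, the other disjunct must be true.

The experiment must be redesigned


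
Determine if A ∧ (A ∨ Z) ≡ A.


Expression 1: A ∧ (A ∨ Z)
Expression 2: A
Truth table (A Z | Expr1 Expr2):
  T T |   T     T
  T F |   T     T
  F T |   F     F
  F F |   F     F
All 4 rows agree, so the expressions are logically equivalent.

Yes


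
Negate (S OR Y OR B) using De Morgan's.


De Morgan's law: ¬(P ∨ Q ∨ R) ≡ ¬P ∧ ¬Q ∧ ¬R
¬(S ∨ Y ∨ B) = ¬S ∧ ¬Y ∧ ¬B

¬S ∧ ¬Y ∧ ¬B


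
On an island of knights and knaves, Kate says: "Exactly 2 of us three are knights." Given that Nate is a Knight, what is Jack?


Kate claims exactly 2 knights among Kate, Nate, Jack.
Given: Nate is a Knight.

Case 1: Kate is a Knight (tells truth)
  Then exactly 2 of the three are knights.
  Counting Kate, Nate: 2 knight(s) so far. Need 0 more → Jack = Knave.
Case 2: Kate is a Knave (lies)
  Then the count is NOT 2.
  If Jack = Knight, count = 2 = 2 → claim would be true, contradicts lie.
  If Jack = Knave, count = 1 ≠ 2 → lie confirmed ✓

Jack is a Knave.

Knave


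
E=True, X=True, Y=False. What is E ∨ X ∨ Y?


E = True, X = True, Y = False
Expression: E ∨ X ∨ Y
Step 1: E ∨ X = True OR True = True
Step 2: (True) ∨ Y = True OR False = True

True


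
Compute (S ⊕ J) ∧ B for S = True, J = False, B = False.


S = True, J = False, B = False
Step 1: S ⊕ J = True XOR False = True
Step 2: True ∧ B = True AND False = False
XOR true when exactly one of S,J is true; then AND with B.

False


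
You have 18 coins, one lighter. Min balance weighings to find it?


Each weighing has 3 outcomes (left heavy / balance / right heavy), so k weighings distinguish at most 3^k cases; splitting into three near-equal groups achieves this.
Need 3^k ≥ 18: 3^2 = 9 < 18 ≤ 3^3 = 27
k = ⌈log₃(18)⌉ = 3

3


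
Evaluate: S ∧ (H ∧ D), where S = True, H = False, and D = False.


S = True, H = False, D = False
Step 1: H ∧ D = False AND False = False
Step 2: S ∧ False = True AND False = False
AND is true only when ALL operands are true.

False


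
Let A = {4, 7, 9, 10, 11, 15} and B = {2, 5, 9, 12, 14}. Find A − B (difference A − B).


A = {4, 7, 9, 10, 11, 15}
B = {2, 5, 9, 12, 14}
Operation: difference A − B
In A but not B: 4, 7, 10, 11, 15

{4, 7, 10, 11, 15}


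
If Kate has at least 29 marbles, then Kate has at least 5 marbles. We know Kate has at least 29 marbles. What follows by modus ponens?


Modus ponens: P → Q, P ⊢ Q
P: Kate has at least 29 marbles
Q: Kate has at least 5 marbles
We have P → Q and P is true.
By modus ponens, Q must be true.

Kate has at least 5 marbles


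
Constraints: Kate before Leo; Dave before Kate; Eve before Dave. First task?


Constraints: Kate before Leo; Dave before Kate; Eve before Dave
The first task can have nothing scheduled before it, so it must never appear on the right of a 'before'.
Tasks appearing after some 'before': Leo, Kate, Dave.
The only task not in that list is Eve → it is first.

Eve


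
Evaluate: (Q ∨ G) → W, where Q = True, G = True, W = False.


Q = True, G = True, W = False
Step 1: Q ∨ G = True OR True = True
Step 2: (True) → W: false only when antecedent=True and W=False.
Result: False

False


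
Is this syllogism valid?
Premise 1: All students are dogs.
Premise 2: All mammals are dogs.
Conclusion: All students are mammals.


Premise 1: All students are dogs.
Premise 2: All mammals are dogs.
Conclusion: All students are mammals.
Fallacy: undistributed middle. dogs is predicate in both.
Counterexample: students and mammals could be disjoint subsets of dogs.

Invalid


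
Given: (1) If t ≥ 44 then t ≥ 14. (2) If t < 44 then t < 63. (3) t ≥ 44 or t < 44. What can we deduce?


Constructive dilemma: (P → Q) ∧ (R → S), P ∨ R ⊢ Q ∨ S
Premise 1: t ≥ 44 → t ≥ 14
Premise 2: t < 44 → t < 63
Premise 3: t ≥ 44 ∨ t < 44
Case 1: Assuming t ≥ 44, then by Premise 1, t ≥ 14.
Case 2: Assuming t < 44, then by Premise 2, t < 63.
Since one of t ≥ 44 or t < 44 must hold, we get t ≥ 14 or t < 63.

t ≥ 14 or t < 63.


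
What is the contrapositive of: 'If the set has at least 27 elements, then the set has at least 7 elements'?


Original: If the set has at least 27 elements, then the set has at least 7 elements
Contrapositive: If ¬Q, then ¬P
Negate Q: not (the set has at least 7 elements)
Negate P: not (the set has at least 27 elements)

If not (the set has at least 7 elements), then not (the set has at least 27 elements).


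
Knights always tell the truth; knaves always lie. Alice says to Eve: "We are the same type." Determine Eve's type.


Alice says: "We are the same type."
Case 1: Alice is a Knight (truth-teller)
  Statement is true → they ARE the same → Eve is also a Knight
Case 2: Alice is a Knave (liar)
  Statement is false → they are NOT the same → Eve is a Knight
In both cases, Eve is a Knight.

Knight


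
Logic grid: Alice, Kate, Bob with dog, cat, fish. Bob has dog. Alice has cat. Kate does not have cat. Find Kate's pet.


From clues:
  Bob → dog
  Alice → cat
By elimination, Kate gets the remaining.

fish


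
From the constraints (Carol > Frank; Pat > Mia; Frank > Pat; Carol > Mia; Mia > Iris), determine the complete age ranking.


Constraints: Carol > Frank; Pat > Mia; Frank > Pat; Carol > Mia; Mia > Iris
Method: at each step, the next-highest is the one remaining person who never appears on the smaller side of a constraint between remaining people.
  Step 1: remaining {Pat, Carol, Iris, Frank, Mia}; on the smaller side: {Pat, Iris, Frank, Mia} → Carol is next (Carol > Frank; Carol > Mia).
  Step 2: remaining {Pat, Iris, Frank, Mia}; on the smaller side: {Pat, Iris, Mia} → Frank is next (Frank > Pat).
  Step 3: remaining {Pat, Iris, Mia}; on the smaller side: {Iris, Mia} → Pat is next (Pat > Mia).
  Step 4: remaining {Iris, Mia}; on the smaller side: {Iris} → Mia is next (Mia > Iris).
  Step 5: only Iris remains → lowest.
Final ranking (highest to lowest):

Carol > Frank > Pat > Mia > Iris


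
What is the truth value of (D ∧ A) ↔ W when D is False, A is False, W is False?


D = False, A = False, W = False
Step 1: D ∧ A = False AND False = False
Step 2: (False) ↔ W: true when both sides have same truth value.
Result: False ↔ False = True

True


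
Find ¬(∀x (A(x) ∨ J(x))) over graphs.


Original: ∀x (A(x) ∨ J(x))
Rule: ¬∀→∃, ¬∃→∀, negate predicate.
Negation: ∃x (¬A(x) ∧ ¬J(x))

∃x (¬A(x) ∧ ¬J(x))


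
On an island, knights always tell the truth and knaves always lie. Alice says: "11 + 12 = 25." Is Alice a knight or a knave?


Statement: "11 + 12 = 25."
Actual: 11 + 12 = 23
Claimed: 25
Statement is FALSE → Alice lies → Knave

Knave


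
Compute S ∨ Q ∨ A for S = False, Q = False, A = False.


S = False, Q = False, A = False
Step 1: S ∨ Q = False OR False = False
Step 2: False ∨ A = False OR False = False
OR is true when at least one operand is true.

False


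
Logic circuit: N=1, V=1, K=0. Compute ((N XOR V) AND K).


N XOR V = 1^1 = 0
0 AND 0 = 0

0


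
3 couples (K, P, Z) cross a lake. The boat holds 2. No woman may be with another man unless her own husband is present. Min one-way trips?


Label couples K, P, Z (H = husband, W = wife).
Counting alone: 6 people, the boat carries 2 and someone must bring it back, so each round trip nets at most +1 on the far side until the last crossing → at least 9 trips. The jealousy constraint makes 9 impossible; the shortest valid schedule has 11:
1. WK+WP →  (far: WK,WP; near: HK,HP,HZ,WZ)
2. WK ←       (far: WP; near: HK,HP,HZ,WK,WZ)
3. WK+WZ →  (far: WK,WP,WZ; near: HK,HP,HZ)
4. WK ←       (far: WP,WZ; near: HK,HP,HZ,WK)
5. HP+HZ →  (far: HP,WP,HZ,WZ; near: HK,WK)
6. HP+WP ←  (far: HZ,WZ; near: HK,WK,HP,WP)
7. HK+HP →  (far: HK,HP,HZ,WZ; near: WK,WP)
8. WZ ←       (far: HK,HP,HZ; near: WK,WP,WZ)
9. WK+WP →  (far: HK,WK,HP,WP,HZ; near: WZ)
10. HZ ←      (far: HK,WK,HP,WP; near: HZ,WZ)
11. HZ+WZ → (far: all six; near: empty)
In every state each wife is either with her husband or with no other man.
Minimum trips = 11

11


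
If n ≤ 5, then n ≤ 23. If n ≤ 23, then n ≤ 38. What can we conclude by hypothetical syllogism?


Hypothetical syllogism: P → Q, Q → R ⊢ P → R
Premise 1: n ≤ 5 → n ≤ 23
Premise 2: n ≤ 23 → n ≤ 38
Chain the implications: the middle term (n ≤ 23) links the two.
Conclusion: If n ≤ 5, then n ≤ 38.

If n ≤ 5, then n ≤ 38.


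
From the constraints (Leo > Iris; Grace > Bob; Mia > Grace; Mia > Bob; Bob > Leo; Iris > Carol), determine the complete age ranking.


Constraints: Leo > Iris; Grace > Bob; Mia > Grace; Mia > Bob; Bob > Leo; Iris > Carol
Method: at each step, the next-highest is the one remaining person who never appears on the smaller side of a constraint between remaining people.
  Step 1: remaining {Carol, Bob, Mia, Leo, Iris, Grace}; on the smaller side: {Carol, Bob, Leo, Iris, Grace} → Mia is next (Mia > Grace; Mia > Bob).
  Step 2: remaining {Carol, Bob, Leo, Iris, Grace}; on the smaller side: {Carol, Bob, Leo, Iris} → Grace is next (Grace > Bob).
  Step 3: remaining {Carol, Bob, Leo, Iris}; on the smaller side: {Carol, Leo, Iris} → Bob is next (Bob > Leo).
  Step 4: remaining {Carol, Leo, Iris}; on the smaller side: {Carol, Iris} → Leo is next (Leo > Iris).
  Step 5: remaining {Carol, Iris}; on the smaller side: {Carol} → Iris is next (Iris > Carol).
  Step 6: only Carol remains → lowest.
Final ranking (highest to lowest):

Mia > Grace > Bob > Leo > Iris > Carol


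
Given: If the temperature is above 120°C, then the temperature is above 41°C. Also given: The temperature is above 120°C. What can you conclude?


Modus ponens: P → Q, P ⊢ Q
P: the temperature is above 120°C
Q: the temperature is above 41°C
We have P → Q and P is true.
By modus ponens, Q must be true.

The temperature is above 41°C


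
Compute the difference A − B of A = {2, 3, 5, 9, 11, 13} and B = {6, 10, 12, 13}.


A = {2, 3, 5, 9, 11, 13}
B = {6, 10, 12, 13}
Operation: difference A − B
In A but not B: 2, 3, 5, 9, 11

{2, 3, 5, 9, 11}


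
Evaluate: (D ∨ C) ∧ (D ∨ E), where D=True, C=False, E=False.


D = True, C = False, E = False
Expression: (D ∨ C) ∧ (D ∨ E)
Step 1: D ∨ C = True OR False = True
Step 2: D ∨ E = True OR False = True
Step 3: (True) ∧ (True) = True AND True = True

True


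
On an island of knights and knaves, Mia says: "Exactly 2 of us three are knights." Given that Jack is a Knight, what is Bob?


Mia claims exactly 2 knights among Mia, Jack, Bob.
Given: Jack is a Knight.

Case 1: Mia is a Knight (tells truth)
  Then exactly 2 of the three are knights.
  Counting Mia, Jack: 2 knight(s) so far. Need 0 more → Bob = Knave.
Case 2: Mia is a Knave (lies)
  Then the count is NOT 2.
  If Bob = Knight, count = 2 = 2 → claim would be true, contradicts lie.
  If Bob = Knave, count = 1 ≠ 2 → lie confirmed ✓

Bob is a Knave.

Knave


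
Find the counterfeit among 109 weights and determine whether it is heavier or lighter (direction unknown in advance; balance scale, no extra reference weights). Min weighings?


Let n = 109. 218 possibilities (n weights × lighter/heavier); each weighing has 3 outcomes.
Bound for k weighings: say the first weighing puts j weights on each pan. If it tips, the 2j weighed weights remain suspects (each with a known direction) and k-1 weighings give 3^(k-1) outcomes; 3^(k-1) is odd, so 2j ≤ 3^(k-1) - 1. If it balances, the n - 2j unweighed weights remain with direction unknown: 2(n - 2j) ≤ 3^(k-1) - 1 by the same parity argument. Adding, n ≤ (3^(k-1) - 1) + (3^(k-1) - 1)/2 = (3^k - 3)/2, and the classical three-group strategy achieves this (3 weights in 2 weighings, 12 in 3, 39 in 4, 120 in 5).
So we need the smallest k with (3^k - 3)/2 ≥ 109.
k = 4: (3^4 - 3)/2 = 39 < 109 ✗
k = 5: (3^5 - 3)/2 = 120 ≥ 109 ✓

5


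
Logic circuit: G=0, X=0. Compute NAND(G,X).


G AND X = 0
NOT(0) = 1

1


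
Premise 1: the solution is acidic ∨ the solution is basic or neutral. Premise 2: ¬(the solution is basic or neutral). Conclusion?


Disjunctive syllogism: P ∨ Q, ¬P ⊢ Q
Disjunction: the solution is acidic ∨ the solution is basic or neutral
We know it is not the case that the solution is basic or neutral.
By disjunctive syllogism, the other disjunct must be true.

The solution is acidic


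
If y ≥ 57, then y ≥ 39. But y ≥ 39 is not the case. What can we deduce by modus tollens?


Modus tollens: P → Q, ¬Q ⊢ ¬P
P: y ≥ 57
Q: y ≥ 39
We have P → Q and Q is false.
By modus tollens, P must be false.

It is not the case that y ≥ 57


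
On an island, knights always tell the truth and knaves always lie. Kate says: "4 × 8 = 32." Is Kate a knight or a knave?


Statement: "4 × 8 = 32."
Actual: 4 × 8 = 32
Claimed: 32
Statement is TRUE → Kate tells the truth → Knight

Knight


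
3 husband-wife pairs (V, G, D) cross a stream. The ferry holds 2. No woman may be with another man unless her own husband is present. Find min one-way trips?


Label couples V, G, D (H = husband, W = wife).
Counting alone: 6 people, the ferry carries 2 and someone must bring it back, so each round trip nets at most +1 on the far side until the last crossing → at least 9 trips. The jealousy constraint makes 9 impossible; the shortest valid schedule has 11:
1. WV+WG →  (far: WV,WG; near: HV,HG,HD,WD)
2. WV ←       (far: WG; near: HV,HG,HD,WV,WD)
3. WV+WD →  (far: WV,WG,WD; near: HV,HG,HD)
4. WV ←       (far: WG,WD; near: HV,HG,HD,WV)
5. HG+HD →  (far: HG,WG,HD,WD; near: HV,WV)
6. HG+WG ←  (far: HD,WD; near: HV,WV,HG,WG)
7. HV+HG →  (far: HV,HG,HD,WD; near: WV,WG)
8. WD ←       (far: HV,HG,HD; near: WV,WG,WD)
9. WV+WG →  (far: HV,WV,HG,WG,HD; near: WD)
10. HD ←      (far: HV,WV,HG,WG; near: HD,WD)
11. HD+WD → (far: all six; near: empty)
In every state each wife is either with her husband or with no other man.
Minimum trips = 11

11


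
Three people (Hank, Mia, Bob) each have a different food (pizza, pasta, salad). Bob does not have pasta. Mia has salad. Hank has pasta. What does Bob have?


From clues:
  Mia → salad
  Hank → pasta
By elimination, Bob gets the remaining.

pizza


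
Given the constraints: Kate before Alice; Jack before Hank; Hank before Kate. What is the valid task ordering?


Constraints: Kate before Alice; Jack before Hank; Hank before Kate
Method: repeatedly schedule the remaining task that has no remaining task required before it.
  Step 1: remaining {Alice, Kate, Jack, Hank}; every task except Jack still has a predecessor pending → schedule Jack.
  Step 2: remaining {Alice, Kate, Hank}; every task except Hank still has a predecessor pending → schedule Hank.
  Step 3: remaining {Alice, Kate}; every task except Kate still has a predecessor pending → schedule Kate.
  Step 4: only Alice remains → schedule Alice.
Resulting order:

Jack → Hank → Kate → Alice


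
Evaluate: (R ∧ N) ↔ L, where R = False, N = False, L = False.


R = False, N = False, L = False
Step 1: R ∧ N = False AND False = False
Step 2: (False) ↔ L: true when both sides have same truth value.
Result: False ↔ False = True

True


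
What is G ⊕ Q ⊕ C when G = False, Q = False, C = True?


G = False, Q = False, C = True
Step 1: G ⊕ Q = False XOR False = False
Step 2: False ⊕ C = False XOR True = True
XOR is true when an odd number of operands are true.

True


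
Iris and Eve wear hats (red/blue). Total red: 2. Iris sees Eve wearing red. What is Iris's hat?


Total red = 2, Eve = red
Red accounted for: 1
Remaining for Iris: 1
Iris's hat is red.

red


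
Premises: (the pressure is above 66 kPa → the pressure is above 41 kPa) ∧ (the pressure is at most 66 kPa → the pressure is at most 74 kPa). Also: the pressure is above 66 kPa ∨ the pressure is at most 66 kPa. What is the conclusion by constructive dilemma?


Constructive dilemma: (P → Q) ∧ (R → S), P ∨ R ⊢ Q ∨ S
Premise 1: the pressure is above 66 kPa → the pressure is above 41 kPa
Premise 2: the pressure is at most 66 kPa → the pressure is at most 74 kPa
Premise 3: the pressure is above 66 kPa ∨ the pressure is at most 66 kPa
Case 1: Assuming the pressure is above 66 kPa, then by Premise 1, the pressure is above 41 kPa.
Case 2: Assuming the pressure is at most 66 kPa, then by Premise 2, the pressure is at most 74 kPa.
Since one of the pressure is above 66 kPa or the pressure is at most 66 kPa must hold, we get the pressure is above 41 kPa or the pressure is at most 74 kPa.

The pressure is above 41 kPa or the pressure is at most 74 kPa.


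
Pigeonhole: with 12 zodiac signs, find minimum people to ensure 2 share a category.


Pigeonhole: to guarantee k in one of n categories, need (k-1)×n + 1.
k = 2, n = 12
Minimum = (2-1) × 12 + 1 = 1 × 12 + 1

13


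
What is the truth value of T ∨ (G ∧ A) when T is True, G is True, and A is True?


T = True, G = True, A = True
Step 1: G ∧ A = True AND True = True
Step 2: T ∨ True = True OR True = True
AND evaluated first (higher precedence); then OR applied.

True


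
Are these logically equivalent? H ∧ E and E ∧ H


Expression 1: H ∧ E
Expression 2: E ∧ H
Truth table (H E | Expr1 Expr2):
  T T |   T     T
  T F |   F     F
  F T |   F     F
  F F |   F     F
All 4 rows agree, so the expressions are logically equivalent.

Yes


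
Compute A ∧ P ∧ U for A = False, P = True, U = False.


A = False, P = True, U = False
Step 1: A ∧ P = False AND True = False
Step 2: (False) ∧ U = (False) AND False = False
AND is true only when ALL operands are true.

False


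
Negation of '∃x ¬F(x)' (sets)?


Original: ∃x ¬F(x)
Rule: ¬∀→∃, ¬∃→∀, negate predicate.
Negation: ∀x F(x)

∀x F(x)


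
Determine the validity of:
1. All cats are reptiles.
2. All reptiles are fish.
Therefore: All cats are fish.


Premise 1: All cats are reptiles.
Premise 2: All reptiles are fish.
Conclusion: All cats are fish.
Barbara syllogism (AAA-1): All A are B, All B are C → All A are C.
Middle term (reptiles) distributed in premise 2.

Valid


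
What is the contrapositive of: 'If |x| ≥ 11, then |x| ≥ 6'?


Original: If |x| ≥ 11, then |x| ≥ 6
Contrapositive: If ¬Q, then ¬P
Negate Q: not (|x| ≥ 6)
Negate P: not (|x| ≥ 11)

If not (|x| ≥ 6), then not (|x| ≥ 11).


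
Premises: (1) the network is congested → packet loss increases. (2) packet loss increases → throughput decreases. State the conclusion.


Hypothetical syllogism: P → Q, Q → R ⊢ P → R
Premise 1: the network is congested → packet loss increases
Premise 2: packet loss increases → throughput decreases
Chain the implications: the middle term (packet loss increases) links the two.
Conclusion: If the network is congested, then throughput decreases.

If the network is congested, then throughput decreases.


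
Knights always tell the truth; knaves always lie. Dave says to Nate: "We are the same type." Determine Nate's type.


Dave says: "We are the same type."
Case 1: Dave is a Knight (truth-teller)
  Statement is true → they ARE the same → Nate is also a Knight
Case 2: Dave is a Knave (liar)
  Statement is false → they are NOT the same → Nate is a Knight
In both cases, Nate is a Knight.

Knight


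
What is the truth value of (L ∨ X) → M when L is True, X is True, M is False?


L = True, X = True, M = False
Step 1: L ∨ X = True OR True = True
Step 2: (True) → M: false only when antecedent=True and M=False.
Result: False

False


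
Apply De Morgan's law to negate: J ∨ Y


De Morgan's law: ¬(P ∨ Q) ≡ ¬P ∧ ¬Q
¬(J ∨ Y) = ¬J ∧ ¬Y

¬J ∧ ¬Y


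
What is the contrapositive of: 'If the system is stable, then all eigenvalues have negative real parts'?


Original: If the system is stable, then all eigenvalues have negative real parts
Contrapositive: If ¬Q, then ¬P
Negate Q: not (all eigenvalues have negative real parts)
Negate P: not (the system is stable)

If not (all eigenvalues have negative real parts), then not (the system is stable).


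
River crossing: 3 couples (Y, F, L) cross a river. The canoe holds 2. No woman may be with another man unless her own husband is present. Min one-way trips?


Label couples Y, F, L (H = husband, W = wife).
Counting alone: 6 people, the canoe carries 2 and someone must bring it back, so each round trip nets at most +1 on the far side until the last crossing → at least 9 trips. The jealousy constraint makes 9 impossible; the shortest valid schedule has 11:
1. WY+WF →  (far: WY,WF; near: HY,HF,HL,WL)
2. WY ←       (far: WF; near: HY,HF,HL,WY,WL)
3. WY+WL →  (far: WY,WF,WL; near: HY,HF,HL)
4. WY ←       (far: WF,WL; near: HY,HF,HL,WY)
5. HF+HL →  (far: HF,WF,HL,WL; near: HY,WY)
6. HF+WF ←  (far: HL,WL; near: HY,WY,HF,WF)
7. HY+HF →  (far: HY,HF,HL,WL; near: WY,WF)
8. WL ←       (far: HY,HF,HL; near: WY,WF,WL)
9. WY+WF →  (far: HY,WY,HF,WF,HL; near: WL)
10. HL ←      (far: HY,WY,HF,WF; near: HL,WL)
11. HL+WL → (far: all six; near: empty)
In every state each wife is either with her husband or with no other man.
Minimum trips = 11

11


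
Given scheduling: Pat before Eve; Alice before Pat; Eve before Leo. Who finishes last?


Constraints: Pat before Eve; Alice before Pat; Eve before Leo
The last task can have nothing scheduled after it, so it must never appear on the left of a 'before'.
Tasks appearing before some other task: Pat, Alice, Eve.
The only task not in that list is Leo → it is last.

Leo


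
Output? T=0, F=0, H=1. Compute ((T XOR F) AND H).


T XOR F = 0^0 = 0
0 AND 1 = 0

0


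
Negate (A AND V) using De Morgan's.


De Morgan's law: ¬(P ∧ Q) ≡ ¬P ∨ ¬Q
¬(A ∧ V) = ¬A ∨ ¬V

¬A ∨ ¬V


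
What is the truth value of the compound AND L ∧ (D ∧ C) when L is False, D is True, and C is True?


L = False, D = True, C = True
Step 1: D ∧ C = True AND True = True
Step 2: L ∧ True = False AND True = False
AND is true only when ALL operands are true.

False


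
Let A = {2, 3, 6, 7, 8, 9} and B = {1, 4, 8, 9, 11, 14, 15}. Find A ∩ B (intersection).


A = {2, 3, 6, 7, 8, 9}
B = {1, 4, 8, 9, 11, 14, 15}
Operation: intersection
Elements in both: 8, 9

{8, 9}


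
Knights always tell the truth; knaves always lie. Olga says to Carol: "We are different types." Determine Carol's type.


Olga says: "We are different types."
Case 1: Olga is a Knight (truth-teller)
  Statement is true → they ARE different → Carol is a Knave
Case 2: Olga is a Knave (liar)
  Statement is false → they are NOT different → Carol is a Knave
In both cases, Carol is a Knave.

Knave


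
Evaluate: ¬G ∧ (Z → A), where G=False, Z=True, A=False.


G = False, Z = True, A = False
Expression: ¬G ∧ (Z → A)
Step 1: ¬G = NOT False = True
Step 2: Z → A = True → False (false only if Z=True, A=False) = False
Step 3: (True) ∧ (False) = True AND False = False

False


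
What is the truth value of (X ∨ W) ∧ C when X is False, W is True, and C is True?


X = False, W = True, C = True
Step 1: X ∨ W = False OR True = True
Step 2: True ∧ C = True AND True = True
OR is true when at least one operand is true; AND requires both.

True


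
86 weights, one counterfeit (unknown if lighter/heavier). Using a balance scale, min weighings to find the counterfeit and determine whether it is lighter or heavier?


Let n = 86. 172 possibilities (n weights × lighter/heavier); each weighing has 3 outcomes.
Bound for k weighings: say the first weighing puts j weights on each pan. If it tips, the 2j weighed weights remain suspects (each with a known direction) and k-1 weighings give 3^(k-1) outcomes; 3^(k-1) is odd, so 2j ≤ 3^(k-1) - 1. If it balances, the n - 2j unweighed weights remain with direction unknown: 2(n - 2j) ≤ 3^(k-1) - 1 by the same parity argument. Adding, n ≤ (3^(k-1) - 1) + (3^(k-1) - 1)/2 = (3^k - 3)/2, and the classical three-group strategy achieves this (3 weights in 2 weighings, 12 in 3, 39 in 4, 120 in 5).
So we need the smallest k with (3^k - 3)/2 ≥ 86.
k = 4: (3^4 - 3)/2 = 39 < 86 ✗
k = 5: (3^5 - 3)/2 = 120 ≥ 86 ✓

5
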